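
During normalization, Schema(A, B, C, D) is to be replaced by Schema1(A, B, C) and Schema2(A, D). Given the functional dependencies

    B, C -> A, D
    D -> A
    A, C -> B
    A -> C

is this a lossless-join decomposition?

Yes

Common attributes: Schema1 ∩ Schema2 = {A}.
Closure of {A}: A → C applies, adding C; A, C → B applies, adding B; B, C → A, D applies, adding D. So (A)⁺ = {A, B, C, D}.
This closure contains every attribute of Schema1, so Schema1 ∩ Schema2 → Schema1. The join is lossless.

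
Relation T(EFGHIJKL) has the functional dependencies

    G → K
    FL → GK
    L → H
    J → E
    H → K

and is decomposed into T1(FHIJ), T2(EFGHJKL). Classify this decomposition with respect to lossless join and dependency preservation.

lossy but dependency-preserving

Lossless test: (FHJ)⁺ = {EFHJK}, which is a superkey of neither fragment — lossy.
Dependency preservation: every FD's attributes lie within a single fragment, so each can be enforced locally — preserved.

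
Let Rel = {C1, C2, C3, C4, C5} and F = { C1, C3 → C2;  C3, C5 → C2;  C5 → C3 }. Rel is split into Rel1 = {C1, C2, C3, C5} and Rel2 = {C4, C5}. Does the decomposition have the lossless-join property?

Common attributes: Rel1 ∩ Rel2 = {C5}.
Closure of {C5}: C5 → C3 applies, adding C3; C3, C5 → C2 applies, adding C2. So (C5)⁺ = {C2, C3, C5}.
The closure contains neither all of Rel1 = {C1, C2, C3, C5} nor all of Rel2 = {C4, C5}, so the common attributes are not a superkey of either fragment. The join is lossy.

No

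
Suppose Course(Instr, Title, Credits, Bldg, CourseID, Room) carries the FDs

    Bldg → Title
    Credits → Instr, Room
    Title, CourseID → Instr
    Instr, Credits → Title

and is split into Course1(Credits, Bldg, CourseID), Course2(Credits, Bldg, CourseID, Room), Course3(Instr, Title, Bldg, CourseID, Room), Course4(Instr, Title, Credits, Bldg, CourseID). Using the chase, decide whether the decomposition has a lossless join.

Chase test. Columns are Instr, Title, Credits, Bldg, CourseID, Room; row i has aⱼ where attribute j ∈ Coursei, else bᵢⱼ.
Initial tableau (one row per fragment):
  row 1: b11 b12 a3 a4 a5 b16
  row 2: b21 b22 a3 a4 a5 a6
  row 3: a1 a2 b33 a4 a5 a6
  row 4: a1 a2 a3 a4 a5 b46
Rows 1 and 2 agree on Bldg; apply Bldg→Title and equate their Title entries.
Rows 1 and 3 agree on Bldg; apply Bldg→Title and equate their Title entries.
Rows 1 and 2 agree on Credits; apply Credits→Instr, Room and equate their Instr, Room entries.
Rows 1 and 4 agree on Credits; apply Credits→Instr, Room and equate their Instr, Room entries.
Row 1 is now all distinguished symbols — the join is lossless.

Yes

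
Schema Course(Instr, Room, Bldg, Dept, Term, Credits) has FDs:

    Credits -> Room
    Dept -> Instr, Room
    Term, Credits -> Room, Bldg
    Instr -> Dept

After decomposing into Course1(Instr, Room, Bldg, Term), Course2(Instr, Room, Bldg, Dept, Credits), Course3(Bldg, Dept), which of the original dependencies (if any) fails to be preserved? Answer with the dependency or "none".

Check Term, Credits → Room, Bldg: no single fragment contains all of {Room, Bldg, Term, Credits}, and the restricted closure of {Term, Credits} across the fragments never reaches {Room, Bldg}.
Credits → Room is preserved.
Dept → Instr, Room is preserved.
Instr → Dept is preserved.

Term, Credits -> Room, Bldg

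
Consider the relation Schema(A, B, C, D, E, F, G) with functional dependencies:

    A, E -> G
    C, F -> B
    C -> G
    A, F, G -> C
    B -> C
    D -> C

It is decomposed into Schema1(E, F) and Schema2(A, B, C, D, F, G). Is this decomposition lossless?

Common attributes: Schema1 ∩ Schema2 = {F}.
No dependency enlarges {F}, so (F)⁺ = {F}.
The closure contains neither all of Schema1 = {E, F} nor all of Schema2 = {A, B, C, D, F, G}, so the common attributes are not a superkey of either fragment. The join is lossy.

No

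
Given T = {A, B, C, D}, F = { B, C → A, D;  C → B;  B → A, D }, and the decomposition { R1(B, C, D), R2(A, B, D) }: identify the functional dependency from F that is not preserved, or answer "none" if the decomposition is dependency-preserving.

none

B, C → A, D: restricted closure across fragments reaches A, D.
C → B lies within R1.
B → A, D lies within R2.
Every dependency is enforceable on the fragments, so the decomposition is dependency-preserving.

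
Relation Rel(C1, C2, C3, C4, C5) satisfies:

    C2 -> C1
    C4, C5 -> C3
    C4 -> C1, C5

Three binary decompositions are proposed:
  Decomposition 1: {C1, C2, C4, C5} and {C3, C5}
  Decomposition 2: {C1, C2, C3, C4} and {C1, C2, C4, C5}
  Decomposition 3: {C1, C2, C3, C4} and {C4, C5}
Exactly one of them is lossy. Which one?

Decomposition 1

Decomposition 1: common = {C5}, closure = {C5} → lossy.
Decomposition 2: common = {C1, C2, C4}, closure = {C1, C2, C3, C4, C5} → lossless.
Decomposition 3: common = {C4}, closure = {C1, C3, C4, C5} → lossless.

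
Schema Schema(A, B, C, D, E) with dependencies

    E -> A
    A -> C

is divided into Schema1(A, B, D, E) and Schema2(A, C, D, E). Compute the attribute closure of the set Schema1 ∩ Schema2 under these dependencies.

Schema1 ∩ Schema2 = {A, D, E}.
A → C applies, adding C
Closure: {A, C, D, E}.

A, C, D, E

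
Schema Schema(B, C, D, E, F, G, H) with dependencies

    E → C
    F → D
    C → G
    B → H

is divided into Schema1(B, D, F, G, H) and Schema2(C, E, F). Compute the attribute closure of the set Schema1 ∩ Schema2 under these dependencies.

Schema1 ∩ Schema2 = {F}.
F → D applies, adding D
Closure: {D, F}.

D, F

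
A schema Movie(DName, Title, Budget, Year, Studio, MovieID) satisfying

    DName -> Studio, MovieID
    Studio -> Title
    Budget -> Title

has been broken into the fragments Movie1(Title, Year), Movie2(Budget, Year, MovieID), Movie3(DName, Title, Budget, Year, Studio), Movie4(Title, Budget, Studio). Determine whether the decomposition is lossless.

No

Chase test. Columns are DName, Title, Budget, Year, Studio, MovieID; row i has aⱼ where attribute j ∈ Moviei, else bᵢⱼ.
Initial tableau (one row per fragment):
  row 1: b11 a2 b13 a4 b15 b16
  row 2: b21 b22 a3 a4 b25 a6
  row 3: a1 a2 a3 a4 a5 b36
  row 4: b41 a2 a3 b44 a5 b46
Rows 2 and 3 agree on Budget; apply Budget→Title and equate their Title entries.
No row becomes fully distinguished — the join is lossy.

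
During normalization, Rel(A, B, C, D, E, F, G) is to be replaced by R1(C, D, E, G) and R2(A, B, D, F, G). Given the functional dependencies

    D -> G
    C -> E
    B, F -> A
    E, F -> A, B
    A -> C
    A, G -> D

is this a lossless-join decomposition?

No

Common attributes: R1 ∩ R2 = {D, G}.
No dependency enlarges {D, G}, so (D, G)⁺ = {D, G}.
The closure contains neither all of R1 = {C, D, E, G} nor all of R2 = {A, B, D, F, G}, so the common attributes are not a superkey of either fragment. The join is lossy.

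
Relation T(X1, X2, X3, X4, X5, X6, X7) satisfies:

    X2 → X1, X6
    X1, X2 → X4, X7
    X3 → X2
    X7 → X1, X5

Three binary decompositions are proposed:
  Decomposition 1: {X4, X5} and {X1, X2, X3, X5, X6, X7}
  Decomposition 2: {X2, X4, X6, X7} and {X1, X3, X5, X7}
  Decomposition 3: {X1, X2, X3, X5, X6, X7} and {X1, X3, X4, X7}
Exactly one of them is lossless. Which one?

Decomposition 1: common = {X5}, closure = {X5} → lossy.
Decomposition 2: common = {X7}, closure = {X1, X5, X7} → lossy.
Decomposition 3: common = {X1, X3, X7}, closure = {X1, X2, X3, X4, X5, X6, X7} → lossless.

Decomposition 3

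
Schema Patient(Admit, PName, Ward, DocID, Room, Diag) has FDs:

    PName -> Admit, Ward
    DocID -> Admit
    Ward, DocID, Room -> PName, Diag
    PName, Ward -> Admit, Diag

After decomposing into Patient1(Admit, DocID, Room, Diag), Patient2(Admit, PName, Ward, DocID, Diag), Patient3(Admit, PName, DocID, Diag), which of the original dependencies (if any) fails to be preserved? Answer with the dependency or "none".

Check Ward, DocID, Room → PName, Diag: no single fragment contains all of {PName, Ward, DocID, Room, Diag}, and the restricted closure of {Ward, DocID, Room} across the fragments never reaches {PName, Diag}.
PName → Admit, Ward is preserved.
DocID → Admit is preserved.
PName, Ward → Admit, Diag is preserved.

Ward, DocID, Room -> PName, Diag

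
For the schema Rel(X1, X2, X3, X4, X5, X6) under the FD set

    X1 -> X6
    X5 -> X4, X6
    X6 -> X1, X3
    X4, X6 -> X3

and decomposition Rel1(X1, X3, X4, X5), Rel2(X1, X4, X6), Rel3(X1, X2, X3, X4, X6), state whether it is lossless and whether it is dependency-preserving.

Lossless test (chase): Rows 1 and 2 agree on X1; apply X1→X6 and equate their X6 entries. Rows 1 and 2 agree on X6; apply X6→X1, X3 and equate their X1, X3 entries. No row becomes fully distinguished — the join is lossy.
Dependency preservation: X5 → X4, X6 is not contained in any single fragment, but the restricted closure of its left-hand side across the fragments still reaches the right-hand side; the remaining FDs each lie inside some fragment. All dependencies are preserved.

lossy but dependency-preserving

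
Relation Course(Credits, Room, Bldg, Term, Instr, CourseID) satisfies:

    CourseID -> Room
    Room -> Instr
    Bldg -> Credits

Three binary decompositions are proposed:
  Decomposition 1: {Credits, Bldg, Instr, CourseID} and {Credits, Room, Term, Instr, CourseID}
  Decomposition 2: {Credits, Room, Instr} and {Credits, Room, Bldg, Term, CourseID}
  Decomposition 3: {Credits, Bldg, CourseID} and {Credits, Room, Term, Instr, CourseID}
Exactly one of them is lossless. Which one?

Decomposition 2

Decomposition 1: common = {Credits, Instr, CourseID}, closure = {Credits, Room, Instr, CourseID} → lossy.
Decomposition 2: common = {Credits, Room}, closure = {Credits, Room, Instr} → lossless.
Decomposition 3: common = {Credits, CourseID}, closure = {Credits, Room, Instr, CourseID} → lossy.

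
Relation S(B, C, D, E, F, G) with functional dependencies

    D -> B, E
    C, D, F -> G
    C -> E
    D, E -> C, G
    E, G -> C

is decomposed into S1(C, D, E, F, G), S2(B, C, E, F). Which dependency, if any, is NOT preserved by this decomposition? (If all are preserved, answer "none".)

D -> B, E

Check D → B, E: no single fragment contains all of {B, D, E}, and the restricted closure of {D} across the fragments never reaches {B, E}.
C, D, F → G is preserved.
C → E is preserved.
D, E → C, G is preserved.
E, G → C is preserved.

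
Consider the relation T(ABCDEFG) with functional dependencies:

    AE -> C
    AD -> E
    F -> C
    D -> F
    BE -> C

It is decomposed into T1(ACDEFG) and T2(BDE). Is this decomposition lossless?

Common attributes: T1 ∩ T2 = {DE}.
Closure of {DE}: D → F applies, adding F; F → C applies, adding C. So (DE)⁺ = {CDEF}.
The closure contains neither all of T1 = {ACDEFG} nor all of T2 = {BDE}, so the common attributes are not a superkey of either fragment. The join is lossy.

No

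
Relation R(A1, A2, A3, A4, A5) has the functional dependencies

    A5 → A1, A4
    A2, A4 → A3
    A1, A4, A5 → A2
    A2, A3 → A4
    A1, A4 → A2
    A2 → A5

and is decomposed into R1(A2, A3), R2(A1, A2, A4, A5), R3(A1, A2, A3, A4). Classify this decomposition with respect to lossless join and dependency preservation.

Lossless test (chase): Rows 2 and 3 agree on A2, A4; apply A2, A4→A3 and equate their A3 entries. Rows 1 and 2 agree on A2, A3; apply A2, A3→A4 and equate their A4 entries. Rows 1 and 2 agree on A2; apply A2→A5 and equate their A5 entries. Rows 1 and 3 agree on A2; apply A2→A5 and equate their A5 entries. Rows 1 and 2 agree on A5; apply A5→A1, A4 and equate their A1, A4 entries. Row 1 is now all distinguished symbols — the join is lossless.
Dependency preservation: every FD's attributes lie within a single fragment, so each can be enforced locally — preserved.

lossless and dependency-preserving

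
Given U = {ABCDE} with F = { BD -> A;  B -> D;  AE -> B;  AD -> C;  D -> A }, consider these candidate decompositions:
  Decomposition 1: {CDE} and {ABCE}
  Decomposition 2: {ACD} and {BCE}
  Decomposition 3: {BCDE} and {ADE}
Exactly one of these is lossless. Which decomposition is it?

Decomposition 3

Decomposition 1: common = {CE}, closure = {CE} → lossy.
Decomposition 2: common = {C}, closure = {C} → lossy.
Decomposition 3: common = {DE}, closure = {ABCDE} → lossless.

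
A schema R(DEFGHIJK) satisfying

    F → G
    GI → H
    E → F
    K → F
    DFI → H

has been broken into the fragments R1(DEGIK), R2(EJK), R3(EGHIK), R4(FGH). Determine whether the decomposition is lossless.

Chase test. Columns are DEFGHIJK; row i has aⱼ where attribute j ∈ Ri, else bᵢⱼ.
Initial tableau (one row per fragment):
  row 1: a1 a2 b13 a4 b15 a6 b17 a8
  row 2: b21 a2 b23 b24 b25 b26 a7 a8
  row 3: b31 a2 b33 a4 a5 a6 b37 a8
  row 4: b41 b42 a3 a4 a5 b46 b47 b48
Rows 1 and 3 agree on GI; apply GI→H and equate their H entries.
Rows 1 and 2 agree on E; apply E→F and equate their F entries.
Rows 1 and 3 agree on E; apply E→F and equate their F entries.
Rows 1 and 2 agree on F; apply F→G and equate their G entries.
No row becomes fully distinguished — the join is lossy.

No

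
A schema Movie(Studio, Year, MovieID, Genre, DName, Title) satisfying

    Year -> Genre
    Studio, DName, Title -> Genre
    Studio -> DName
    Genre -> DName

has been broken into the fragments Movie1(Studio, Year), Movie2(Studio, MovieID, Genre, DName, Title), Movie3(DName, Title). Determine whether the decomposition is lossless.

No

Chase test. Columns are Studio, Year, MovieID, Genre, DName, Title; row i has aⱼ where attribute j ∈ Moviei, else bᵢⱼ.
Initial tableau (one row per fragment):
  row 1: a1 a2 b13 b14 b15 b16
  row 2: a1 b22 a3 a4 a5 a6
  row 3: b31 b32 b33 b34 a5 a6
Rows 1 and 2 agree on Studio; apply Studio→DName and equate their DName entries.
No row becomes fully distinguished — the join is lossy.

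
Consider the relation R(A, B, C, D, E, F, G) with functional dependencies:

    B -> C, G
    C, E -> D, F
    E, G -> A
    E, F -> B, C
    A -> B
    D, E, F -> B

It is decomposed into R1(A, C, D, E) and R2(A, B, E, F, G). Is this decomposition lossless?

Yes

Common attributes: R1 ∩ R2 = {A, E}.
Closure of {A, E}: A → B applies, adding B; B → C, G applies, adding C, G; C, E → D, F applies, adding D, F. So (A, E)⁺ = {A, B, C, D, E, F, G}.
This closure contains every attribute of R1, so R1 ∩ R2 → R1. The join is lossless.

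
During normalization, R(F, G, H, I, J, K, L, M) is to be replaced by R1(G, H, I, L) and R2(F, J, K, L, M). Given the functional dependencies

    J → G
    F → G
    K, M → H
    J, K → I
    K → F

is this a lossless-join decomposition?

Common attributes: R1 ∩ R2 = {L}.
No dependency enlarges {L}, so (L)⁺ = {L}.
The closure contains neither all of R1 = {G, H, I, L} nor all of R2 = {F, J, K, L, M}, so the common attributes are not a superkey of either fragment. The join is lossy.

No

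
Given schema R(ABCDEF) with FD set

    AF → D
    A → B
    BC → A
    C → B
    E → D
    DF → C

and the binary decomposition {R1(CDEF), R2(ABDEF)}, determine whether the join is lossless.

Yes

Common attributes: R1 ∩ R2 = {DEF}.
Closure of {DEF}: DF → C applies, adding C; C → B applies, adding B; BC → A applies, adding A. So (DEF)⁺ = {ABCDEF}.
This closure contains every attribute of R1, so R1 ∩ R2 → R1. The join is lossless.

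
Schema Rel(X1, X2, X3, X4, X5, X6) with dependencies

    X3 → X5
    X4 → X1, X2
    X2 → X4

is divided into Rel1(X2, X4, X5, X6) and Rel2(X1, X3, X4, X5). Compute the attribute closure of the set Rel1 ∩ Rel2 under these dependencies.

Rel1 ∩ Rel2 = {X4, X5}.
X4 → X1, X2 applies, adding X1, X2
Closure: {X1, X2, X4, X5}.

X1, X2, X4, X5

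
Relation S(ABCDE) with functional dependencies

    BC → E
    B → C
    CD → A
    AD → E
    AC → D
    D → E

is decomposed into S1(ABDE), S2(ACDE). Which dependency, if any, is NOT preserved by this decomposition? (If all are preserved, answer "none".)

Check B → C: no single fragment contains all of {BC}, and the restricted closure of {B} across the fragments never reaches {C}.
BC → E is preserved.
CD → A is preserved.
AD → E is preserved.
AC → D is preserved.
D → E is preserved.

B → C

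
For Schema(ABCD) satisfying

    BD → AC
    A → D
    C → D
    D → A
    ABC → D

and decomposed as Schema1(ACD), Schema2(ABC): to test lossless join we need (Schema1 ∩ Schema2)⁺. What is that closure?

ACD

Schema1 ∩ Schema2 = {AC}.
A → D applies, adding D
Closure: {ACD}.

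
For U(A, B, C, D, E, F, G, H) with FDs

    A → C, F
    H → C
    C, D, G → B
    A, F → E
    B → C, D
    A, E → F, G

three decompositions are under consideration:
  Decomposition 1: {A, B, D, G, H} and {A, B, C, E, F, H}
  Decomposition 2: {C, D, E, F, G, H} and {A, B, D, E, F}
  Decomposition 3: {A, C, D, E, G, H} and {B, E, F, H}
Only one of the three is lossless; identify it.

Decomposition 1

Decomposition 1: common = {A, B, H}, closure = {A, B, C, D, E, F, G, H} → lossless.
Decomposition 2: common = {D, E, F}, closure = {D, E, F} → lossy.
Decomposition 3: common = {E, H}, closure = {C, E, H} → lossy.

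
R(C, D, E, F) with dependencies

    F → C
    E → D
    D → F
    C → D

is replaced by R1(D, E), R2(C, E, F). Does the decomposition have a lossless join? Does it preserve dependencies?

Lossless test: (E)⁺ = {C, D, E, F}, which contains all of one fragment — lossless.
Dependency preservation: the restricted closure of {D} across the fragments never reaches {F}, so D → F cannot be enforced without a join — not preserved.

lossless but not dependency-preserving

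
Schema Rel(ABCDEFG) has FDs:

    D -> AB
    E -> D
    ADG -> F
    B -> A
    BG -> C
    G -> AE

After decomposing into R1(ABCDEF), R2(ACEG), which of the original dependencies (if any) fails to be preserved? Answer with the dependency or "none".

ADG -> F

Check ADG → F: no single fragment contains all of {ADFG}, and the restricted closure of {ADG} across the fragments never reaches {F}.
D → AB is preserved.
E → D is preserved.
B → A is preserved.
BG → C is preserved.
G → AE is preserved.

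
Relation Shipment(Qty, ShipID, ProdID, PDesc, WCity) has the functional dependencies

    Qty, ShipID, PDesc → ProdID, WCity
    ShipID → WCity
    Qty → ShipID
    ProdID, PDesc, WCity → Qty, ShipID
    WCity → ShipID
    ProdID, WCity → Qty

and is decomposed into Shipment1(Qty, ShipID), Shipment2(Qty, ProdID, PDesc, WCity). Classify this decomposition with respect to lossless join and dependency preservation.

Lossless test: (Qty)⁺ = {Qty, ShipID, WCity}, which contains all of one fragment — lossless.
Dependency preservation: the restricted closure of {ShipID} across the fragments never reaches {WCity}, so ShipID → WCity cannot be enforced without a join — not preserved.

lossless but not dependency-preserving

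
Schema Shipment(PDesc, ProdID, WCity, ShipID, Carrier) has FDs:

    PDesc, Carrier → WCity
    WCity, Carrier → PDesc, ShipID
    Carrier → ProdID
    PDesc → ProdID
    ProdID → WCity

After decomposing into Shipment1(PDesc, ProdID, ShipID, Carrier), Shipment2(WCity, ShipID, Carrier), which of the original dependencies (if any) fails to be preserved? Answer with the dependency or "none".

Check ProdID → WCity: no single fragment contains all of {ProdID, WCity}, and the restricted closure of {ProdID} across the fragments never reaches {WCity}.
PDesc, Carrier → WCity is preserved.
WCity, Carrier → PDesc, ShipID is preserved.
Carrier → ProdID is preserved.
PDesc → ProdID is preserved.

ProdID → WCity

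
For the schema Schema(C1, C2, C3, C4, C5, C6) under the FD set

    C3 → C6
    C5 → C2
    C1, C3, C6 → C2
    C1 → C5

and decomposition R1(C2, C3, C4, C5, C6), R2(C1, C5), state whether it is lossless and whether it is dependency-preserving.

lossy but dependency-preserving

Lossless test: (C5)⁺ = {C2, C5}, which is a superkey of neither fragment — lossy.
Dependency preservation: C1, C3, C6 → C2 is not contained in any single fragment, but the restricted closure of its left-hand side across the fragments still reaches the right-hand side; the remaining FDs each lie inside some fragment. All dependencies are preserved.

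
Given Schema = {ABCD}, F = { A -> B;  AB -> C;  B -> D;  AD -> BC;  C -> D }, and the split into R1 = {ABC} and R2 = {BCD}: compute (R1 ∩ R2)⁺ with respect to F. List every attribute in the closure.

R1 ∩ R2 = {BC}.
B → D applies, adding D
Closure: {BCD}.

BCD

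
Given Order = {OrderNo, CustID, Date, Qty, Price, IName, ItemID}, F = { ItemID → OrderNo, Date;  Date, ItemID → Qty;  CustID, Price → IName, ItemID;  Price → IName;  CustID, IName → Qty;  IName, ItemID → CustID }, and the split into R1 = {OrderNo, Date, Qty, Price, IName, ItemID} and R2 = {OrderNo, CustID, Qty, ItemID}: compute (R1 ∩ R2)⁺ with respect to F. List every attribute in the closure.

R1 ∩ R2 = {OrderNo, Qty, ItemID}.
ItemID → OrderNo, Date applies, adding Date
Closure: {OrderNo, Date, Qty, ItemID}.

OrderNo, Date, Qty, ItemID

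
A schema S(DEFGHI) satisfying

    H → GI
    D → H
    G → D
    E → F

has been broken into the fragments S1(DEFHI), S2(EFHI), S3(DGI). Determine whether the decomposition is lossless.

Chase test. Columns are DEFGHI; row i has aⱼ where attribute j ∈ Si, else bᵢⱼ.
Initial tableau (one row per fragment):
  row 1: a1 a2 a3 b14 a5 a6
  row 2: b21 a2 a3 b24 a5 a6
  row 3: a1 b32 b33 a4 b35 a6
Rows 1 and 2 agree on H; apply H→GI and equate their GI entries.
Rows 1 and 3 agree on D; apply D→H and equate their H entries.
Rows 1 and 2 agree on G; apply G→D and equate their D entries.
Rows 1 and 3 agree on H; apply H→GI and equate their GI entries.
Row 1 is now all distinguished symbols — the join is lossless.

Yes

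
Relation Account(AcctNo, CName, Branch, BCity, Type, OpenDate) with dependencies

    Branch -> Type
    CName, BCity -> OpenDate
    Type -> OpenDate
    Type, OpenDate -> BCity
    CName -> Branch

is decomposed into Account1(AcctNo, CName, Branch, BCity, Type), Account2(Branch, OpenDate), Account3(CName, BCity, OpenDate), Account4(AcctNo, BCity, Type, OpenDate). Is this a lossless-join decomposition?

Chase test. Columns are AcctNo, CName, Branch, BCity, Type, OpenDate; row i has aⱼ where attribute j ∈ Accounti, else bᵢⱼ.
Initial tableau (one row per fragment):
  row 1: a1 a2 a3 a4 a5 b16
  row 2: b21 b22 a3 b24 b25 a6
  row 3: b31 a2 b33 a4 b35 a6
  row 4: a1 b42 b43 a4 a5 a6
Rows 1 and 2 agree on Branch; apply Branch→Type and equate their Type entries.
Rows 1 and 3 agree on CName, BCity; apply CName, BCity→OpenDate and equate their OpenDate entries.
Rows 1 and 2 agree on Type, OpenDate; apply Type, OpenDate→BCity and equate their BCity entries.
Rows 1 and 3 agree on CName; apply CName→Branch and equate their Branch entries.
Rows 1 and 3 agree on Branch; apply Branch→Type and equate their Type entries.
Row 1 is now all distinguished symbols — the join is lossless.

Yes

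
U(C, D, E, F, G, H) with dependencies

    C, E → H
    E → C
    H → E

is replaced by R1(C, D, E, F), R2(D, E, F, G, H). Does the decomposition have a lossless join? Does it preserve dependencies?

lossless and dependency-preserving

Lossless test: (D, E, F)⁺ = {C, D, E, F, H}, which contains all of one fragment — lossless.
Dependency preservation: C, E → H is not contained in any single fragment, but the restricted closure of its left-hand side across the fragments still reaches the right-hand side; the remaining FDs each lie inside some fragment. All dependencies are preserved.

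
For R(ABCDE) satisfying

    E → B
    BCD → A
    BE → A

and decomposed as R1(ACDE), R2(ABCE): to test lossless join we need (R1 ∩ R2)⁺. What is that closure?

ABCE

R1 ∩ R2 = {ACE}.
E → B applies, adding B
Closure: {ABCE}.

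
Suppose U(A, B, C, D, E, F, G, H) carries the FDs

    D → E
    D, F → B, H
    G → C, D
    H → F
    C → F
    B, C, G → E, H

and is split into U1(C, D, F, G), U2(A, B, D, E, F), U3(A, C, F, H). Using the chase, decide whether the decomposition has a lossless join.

No

Chase test. Columns are A, B, C, D, E, F, G, H; row i has aⱼ where attribute j ∈ Ui, else bᵢⱼ.
Initial tableau (one row per fragment):
  row 1: b11 b12 a3 a4 b15 a6 a7 b18
  row 2: a1 a2 b23 a4 a5 a6 b27 b28
  row 3: a1 b32 a3 b34 b35 a6 b37 a8
Rows 1 and 2 agree on D; apply D→E and equate their E entries.
Rows 1 and 2 agree on D, F; apply D, F→B, H and equate their B, H entries.
No row becomes fully distinguished — the join is lossy.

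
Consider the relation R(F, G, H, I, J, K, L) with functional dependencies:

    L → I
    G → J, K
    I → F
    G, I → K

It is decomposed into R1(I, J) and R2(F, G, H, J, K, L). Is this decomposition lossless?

Common attributes: R1 ∩ R2 = {J}.
No dependency enlarges {J}, so (J)⁺ = {J}.
The closure contains neither all of R1 = {I, J} nor all of R2 = {F, G, H, J, K, L}, so the common attributes are not a superkey of either fragment. The join is lossy.

No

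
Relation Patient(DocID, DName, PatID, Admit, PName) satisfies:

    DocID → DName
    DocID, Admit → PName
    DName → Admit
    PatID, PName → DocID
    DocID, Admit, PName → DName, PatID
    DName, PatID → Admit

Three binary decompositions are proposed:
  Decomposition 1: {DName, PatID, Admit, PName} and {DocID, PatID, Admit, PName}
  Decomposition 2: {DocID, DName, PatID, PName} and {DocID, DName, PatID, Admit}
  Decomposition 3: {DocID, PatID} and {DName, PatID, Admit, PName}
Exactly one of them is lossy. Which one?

Decomposition 1: common = {PatID, Admit, PName}, closure = {DocID, DName, PatID, Admit, PName} → lossless.
Decomposition 2: common = {DocID, DName, PatID}, closure = {DocID, DName, PatID, Admit, PName} → lossless.
Decomposition 3: common = {PatID}, closure = {PatID} → lossy.

Decomposition 3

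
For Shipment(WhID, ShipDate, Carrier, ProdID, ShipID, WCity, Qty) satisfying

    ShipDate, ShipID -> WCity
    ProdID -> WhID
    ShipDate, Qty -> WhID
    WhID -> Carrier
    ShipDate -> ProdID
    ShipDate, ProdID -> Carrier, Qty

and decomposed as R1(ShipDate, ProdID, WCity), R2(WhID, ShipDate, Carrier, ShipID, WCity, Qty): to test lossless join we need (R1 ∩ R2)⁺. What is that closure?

R1 ∩ R2 = {ShipDate, WCity}.
ShipDate → ProdID applies, adding ProdID
ShipDate, ProdID → Carrier, Qty applies, adding Carrier, Qty
ProdID → WhID applies, adding WhID
Closure: {WhID, ShipDate, Carrier, ProdID, WCity, Qty}.

WhID, ShipDate, Carrier, ProdID, WCity, Qty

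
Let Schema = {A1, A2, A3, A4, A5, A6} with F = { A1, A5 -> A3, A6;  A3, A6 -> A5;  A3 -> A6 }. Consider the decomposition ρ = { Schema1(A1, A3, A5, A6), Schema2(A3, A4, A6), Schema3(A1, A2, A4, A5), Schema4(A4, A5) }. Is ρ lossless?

Chase test. Columns are A1, A2, A3, A4, A5, A6; row i has aⱼ where attribute j ∈ Schemai, else bᵢⱼ.
Initial tableau (one row per fragment):
  row 1: a1 b12 a3 b14 a5 a6
  row 2: b21 b22 a3 a4 b25 a6
  row 3: a1 a2 b33 a4 a5 b36
  row 4: b41 b42 b43 a4 a5 b46
Rows 1 and 3 agree on A1, A5; apply A1, A5→A3, A6 and equate their A3, A6 entries.
Rows 1 and 2 agree on A3, A6; apply A3, A6→A5 and equate their A5 entries.
Row 3 is now all distinguished symbols — the join is lossless.

Yes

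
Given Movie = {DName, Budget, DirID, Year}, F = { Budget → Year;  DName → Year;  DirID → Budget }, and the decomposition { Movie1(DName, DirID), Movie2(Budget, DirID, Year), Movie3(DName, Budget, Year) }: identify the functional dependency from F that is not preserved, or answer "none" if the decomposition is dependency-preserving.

Budget → Year lies within Movie2.
DName → Year lies within Movie3.
DirID → Budget lies within Movie2.
Every dependency is enforceable on the fragments, so the decomposition is dependency-preserving.

none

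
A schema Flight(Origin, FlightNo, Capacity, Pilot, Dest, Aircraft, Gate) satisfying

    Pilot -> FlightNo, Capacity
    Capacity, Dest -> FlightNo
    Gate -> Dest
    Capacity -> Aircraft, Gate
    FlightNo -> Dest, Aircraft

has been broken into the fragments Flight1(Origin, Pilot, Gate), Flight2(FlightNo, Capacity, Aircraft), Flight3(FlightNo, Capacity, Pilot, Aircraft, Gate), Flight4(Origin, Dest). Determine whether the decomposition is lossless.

No

Chase test. Columns are Origin, FlightNo, Capacity, Pilot, Dest, Aircraft, Gate; row i has aⱼ where attribute j ∈ Flighti, else bᵢⱼ.
Initial tableau (one row per fragment):
  row 1: a1 b12 b13 a4 b15 b16 a7
  row 2: b21 a2 a3 b24 b25 a6 b27
  row 3: b31 a2 a3 a4 b35 a6 a7
  row 4: a1 b42 b43 b44 a5 b46 b47
Rows 1 and 3 agree on Pilot; apply Pilot→FlightNo, Capacity and equate their FlightNo, Capacity entries.
Rows 1 and 3 agree on Gate; apply Gate→Dest and equate their Dest entries.
Rows 1 and 2 agree on Capacity; apply Capacity→Aircraft, Gate and equate their Aircraft, Gate entries.
Rows 1 and 2 agree on FlightNo; apply FlightNo→Dest, Aircraft and equate their Dest, Aircraft entries.
No row becomes fully distinguished — the join is lossy.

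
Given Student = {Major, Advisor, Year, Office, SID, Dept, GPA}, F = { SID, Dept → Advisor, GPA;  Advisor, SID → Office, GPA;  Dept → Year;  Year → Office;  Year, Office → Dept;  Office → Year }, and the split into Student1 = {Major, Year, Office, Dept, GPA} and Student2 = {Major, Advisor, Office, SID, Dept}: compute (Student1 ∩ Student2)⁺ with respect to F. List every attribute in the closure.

Student1 ∩ Student2 = {Major, Office, Dept}.
Dept → Year applies, adding Year
Closure: {Major, Year, Office, Dept}.

Major, Year, Office, Dept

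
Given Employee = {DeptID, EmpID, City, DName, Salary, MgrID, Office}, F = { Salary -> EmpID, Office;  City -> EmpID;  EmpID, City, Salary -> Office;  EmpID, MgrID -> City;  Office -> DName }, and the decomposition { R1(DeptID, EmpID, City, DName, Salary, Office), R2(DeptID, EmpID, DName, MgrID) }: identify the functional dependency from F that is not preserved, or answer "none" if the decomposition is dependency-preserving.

EmpID, MgrID -> City

Check EmpID, MgrID → City: no single fragment contains all of {EmpID, City, MgrID}, and the restricted closure of {EmpID, MgrID} across the fragments never reaches {City}.
Salary → EmpID, Office is preserved.
City → EmpID is preserved.
EmpID, City, Salary → Office is preserved.
Office → DName is preserved.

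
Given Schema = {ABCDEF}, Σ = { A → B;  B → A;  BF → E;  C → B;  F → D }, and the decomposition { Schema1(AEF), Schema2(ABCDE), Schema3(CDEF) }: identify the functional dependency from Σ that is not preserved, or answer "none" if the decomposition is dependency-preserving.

A → B lies within Schema2.
B → A lies within Schema2.
BF → E: restricted closure across fragments reaches E.
C → B lies within Schema2.
F → D lies within Schema3.
Every dependency is enforceable on the fragments, so the decomposition is dependency-preserving.

none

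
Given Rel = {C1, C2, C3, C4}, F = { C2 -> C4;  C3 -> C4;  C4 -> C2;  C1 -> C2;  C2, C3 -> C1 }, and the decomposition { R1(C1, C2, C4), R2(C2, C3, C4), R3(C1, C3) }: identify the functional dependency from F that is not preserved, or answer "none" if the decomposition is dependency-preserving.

none

C2 → C4 lies within R1.
C3 → C4 lies within R2.
C4 → C2 lies within R1.
C1 → C2 lies within R1.
C2, C3 → C1: restricted closure across fragments reaches C1.
Every dependency is enforceable on the fragments, so the decomposition is dependency-preserving.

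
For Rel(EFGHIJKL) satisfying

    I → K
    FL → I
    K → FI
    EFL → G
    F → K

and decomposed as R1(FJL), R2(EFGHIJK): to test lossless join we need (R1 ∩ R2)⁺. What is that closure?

FIJK

R1 ∩ R2 = {FJ}.
F → K applies, adding K
K → FI applies, adding I
Closure: {FIJK}.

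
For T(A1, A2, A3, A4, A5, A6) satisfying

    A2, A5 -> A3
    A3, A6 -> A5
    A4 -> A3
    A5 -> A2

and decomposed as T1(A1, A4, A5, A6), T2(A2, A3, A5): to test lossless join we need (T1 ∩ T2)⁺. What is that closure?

A2, A3, A5

T1 ∩ T2 = {A5}.
A5 → A2 applies, adding A2
A2, A5 → A3 applies, adding A3
Closure: {A2, A3, A5}.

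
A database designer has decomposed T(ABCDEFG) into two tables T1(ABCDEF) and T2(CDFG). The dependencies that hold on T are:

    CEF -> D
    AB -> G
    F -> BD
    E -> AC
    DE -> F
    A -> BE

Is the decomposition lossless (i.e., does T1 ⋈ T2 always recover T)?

No

Common attributes: T1 ∩ T2 = {CDF}.
Closure of {CDF}: F → BD applies, adding B. So (CDF)⁺ = {BCDF}.
The closure contains neither all of T1 = {ABCDEF} nor all of T2 = {CDFG}, so the common attributes are not a superkey of either fragment. The join is lossy.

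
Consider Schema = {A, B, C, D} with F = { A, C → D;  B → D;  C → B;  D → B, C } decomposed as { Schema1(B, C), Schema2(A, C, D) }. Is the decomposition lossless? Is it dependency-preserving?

Lossless test: (C)⁺ = {B, C, D}, which contains all of one fragment — lossless.
Dependency preservation: B → D; D → B, C are not contained in any single fragment, but the restricted closure of each left-hand side across the fragments still reaches the right-hand side; the remaining FDs each lie inside some fragment. All dependencies are preserved.

lossless and dependency-preserving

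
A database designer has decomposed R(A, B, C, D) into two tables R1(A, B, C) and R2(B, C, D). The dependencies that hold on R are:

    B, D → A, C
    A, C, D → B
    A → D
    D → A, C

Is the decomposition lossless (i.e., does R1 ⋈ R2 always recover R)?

No

Common attributes: R1 ∩ R2 = {B, C}.
No dependency enlarges {B, C}, so (B, C)⁺ = {B, C}.
The closure contains neither all of R1 = {A, B, C} nor all of R2 = {B, C, D}, so the common attributes are not a superkey of either fragment. The join is lossy.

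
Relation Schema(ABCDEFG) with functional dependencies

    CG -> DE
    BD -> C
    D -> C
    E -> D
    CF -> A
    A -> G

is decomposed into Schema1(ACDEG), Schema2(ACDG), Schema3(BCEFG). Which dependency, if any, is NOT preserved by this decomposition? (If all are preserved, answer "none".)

Check CF → A: no single fragment contains all of {ACF}, and the restricted closure of {CF} across the fragments never reaches {A}.
CG → DE is preserved.
BD → C is preserved.
D → C is preserved.
E → D is preserved.
A → G is preserved.

CF -> A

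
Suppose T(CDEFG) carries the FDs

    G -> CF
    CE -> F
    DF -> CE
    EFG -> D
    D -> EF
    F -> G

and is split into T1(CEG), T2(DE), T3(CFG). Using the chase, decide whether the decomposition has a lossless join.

No

Chase test. Columns are CDEFG; row i has aⱼ where attribute j ∈ Ti, else bᵢⱼ.
Initial tableau (one row per fragment):
  row 1: a1 b12 a3 b14 a5
  row 2: b21 a2 a3 b24 b25
  row 3: a1 b32 b33 a4 a5
Rows 1 and 3 agree on G; apply G→CF and equate their CF entries.
No row becomes fully distinguished — the join is lossy.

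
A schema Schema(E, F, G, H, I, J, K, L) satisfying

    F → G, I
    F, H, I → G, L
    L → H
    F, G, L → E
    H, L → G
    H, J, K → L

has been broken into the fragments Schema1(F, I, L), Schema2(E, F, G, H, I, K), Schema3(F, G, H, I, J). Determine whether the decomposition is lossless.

No

Chase test. Columns are E, F, G, H, I, J, K, L; row i has aⱼ where attribute j ∈ Schemai, else bᵢⱼ.
Initial tableau (one row per fragment):
  row 1: b11 a2 b13 b14 a5 b16 b17 a8
  row 2: a1 a2 a3 a4 a5 b26 a7 b28
  row 3: b31 a2 a3 a4 a5 a6 b37 b38
Rows 1 and 2 agree on F; apply F→G, I and equate their G, I entries.
Rows 2 and 3 agree on F, H, I; apply F, H, I→G, L and equate their G, L entries.
Rows 2 and 3 agree on F, G, L; apply F, G, L→E and equate their E entries.
No row becomes fully distinguished — the join is lossy.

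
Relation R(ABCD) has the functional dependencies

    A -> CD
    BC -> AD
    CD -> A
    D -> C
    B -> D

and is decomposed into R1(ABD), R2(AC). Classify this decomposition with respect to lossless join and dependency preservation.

Lossless test: (A)⁺ = {ACD}, which contains all of one fragment — lossless.
Dependency preservation: A → CD; BC → AD; CD → A; D → C are not contained in any single fragment, but the restricted closure of each left-hand side across the fragments still reaches the right-hand side; the remaining FDs each lie inside some fragment. All dependencies are preserved.

lossless and dependency-preserving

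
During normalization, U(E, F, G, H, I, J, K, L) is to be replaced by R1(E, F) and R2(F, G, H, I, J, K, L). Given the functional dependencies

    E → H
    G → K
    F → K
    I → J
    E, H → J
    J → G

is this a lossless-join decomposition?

No

Common attributes: R1 ∩ R2 = {F}.
Closure of {F}: F → K applies, adding K. So (F)⁺ = {F, K}.
The closure contains neither all of R1 = {E, F} nor all of R2 = {F, G, H, I, J, K, L}, so the common attributes are not a superkey of either fragment. The join is lossy.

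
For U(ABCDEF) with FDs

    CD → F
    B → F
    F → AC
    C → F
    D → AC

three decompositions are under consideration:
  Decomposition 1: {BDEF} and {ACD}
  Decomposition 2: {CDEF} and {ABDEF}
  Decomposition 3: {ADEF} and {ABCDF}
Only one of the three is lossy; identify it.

Decomposition 1: common = {D}, closure = {ACDF} → lossless.
Decomposition 2: common = {DEF}, closure = {ACDEF} → lossless.
Decomposition 3: common = {ADF}, closure = {ACDF} → lossy.

Decomposition 3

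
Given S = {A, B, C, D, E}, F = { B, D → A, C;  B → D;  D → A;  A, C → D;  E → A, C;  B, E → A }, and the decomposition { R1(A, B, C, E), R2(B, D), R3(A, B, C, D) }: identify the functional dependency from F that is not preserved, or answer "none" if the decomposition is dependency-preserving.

B, D → A, C lies within R3.
B → D lies within R2.
D → A lies within R3.
A, C → D lies within R3.
E → A, C lies within R1.
B, E → A lies within R1.
Every dependency is enforceable on the fragments, so the decomposition is dependency-preserving.

none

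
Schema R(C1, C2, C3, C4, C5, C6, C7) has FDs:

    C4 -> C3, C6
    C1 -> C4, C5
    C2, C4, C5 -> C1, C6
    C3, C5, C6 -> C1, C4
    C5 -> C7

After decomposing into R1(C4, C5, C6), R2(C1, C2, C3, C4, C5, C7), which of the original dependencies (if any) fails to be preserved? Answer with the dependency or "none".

C3, C5, C6 -> C1, C4

Check C3, C5, C6 → C1, C4: no single fragment contains all of {C1, C3, C4, C5, C6}, and the restricted closure of {C3, C5, C6} across the fragments never reaches {C1, C4}.
C4 → C3, C6 is preserved.
C1 → C4, C5 is preserved.
C2, C4, C5 → C1, C6 is preserved.
C5 → C7 is preserved.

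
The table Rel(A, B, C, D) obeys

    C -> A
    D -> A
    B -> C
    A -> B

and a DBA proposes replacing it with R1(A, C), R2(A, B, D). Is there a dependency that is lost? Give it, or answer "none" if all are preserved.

C → A lies within R1.
D → A lies within R2.
B → C: restricted closure across fragments reaches C.
A → B lies within R2.
Every dependency is enforceable on the fragments, so the decomposition is dependency-preserving.

none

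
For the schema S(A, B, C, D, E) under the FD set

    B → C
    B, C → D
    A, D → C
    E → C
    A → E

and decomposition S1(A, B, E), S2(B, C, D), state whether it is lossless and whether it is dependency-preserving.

lossless but not dependency-preserving

Lossless test: (B)⁺ = {B, C, D}, which contains all of one fragment — lossless.
Dependency preservation: the restricted closure of {A, D} across the fragments never reaches {C}, so A, D → C cannot be enforced without a join — not preserved.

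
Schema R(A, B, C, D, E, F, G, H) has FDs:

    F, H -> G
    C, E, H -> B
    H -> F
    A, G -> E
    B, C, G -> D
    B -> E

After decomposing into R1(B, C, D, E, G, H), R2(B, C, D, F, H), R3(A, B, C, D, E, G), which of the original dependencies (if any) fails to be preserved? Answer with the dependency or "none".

none

F, H → G: restricted closure across fragments reaches G.
C, E, H → B lies within R1.
H → F lies within R2.
A, G → E lies within R3.
B, C, G → D lies within R1.
B → E lies within R1.
Every dependency is enforceable on the fragments, so the decomposition is dependency-preserving.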